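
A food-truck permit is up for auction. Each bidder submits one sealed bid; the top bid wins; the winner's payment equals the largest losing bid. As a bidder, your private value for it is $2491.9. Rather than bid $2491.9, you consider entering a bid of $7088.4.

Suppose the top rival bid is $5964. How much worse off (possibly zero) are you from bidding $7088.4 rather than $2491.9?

Bidding your value $2491.9: you lose (since $2491.9 < $5964). Payoff $0.
Bidding $7088.4: you win and pay $5964. Payoff $2491.9 − $5964 = −$3472.1.
The competing bid $5964 lies between your value and your inflated bid, so overbidding wins an item priced above your value.
Loss from deviating = $0 − (−$3472.1) = $3472.1.

$3472.1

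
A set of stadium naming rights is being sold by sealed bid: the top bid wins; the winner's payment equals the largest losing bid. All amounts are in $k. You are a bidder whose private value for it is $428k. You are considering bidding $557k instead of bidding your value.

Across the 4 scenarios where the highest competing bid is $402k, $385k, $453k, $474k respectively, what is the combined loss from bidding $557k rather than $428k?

$71k

The deviation costs you only when the competing bid falls strictly between $428k and $557k; elsewhere both bids give the same outcome.
$402k: outcomes coincide → loss $0k.
$385k: outcomes coincide → loss $0k.
$453k: truthful payoff $0k, deviation payoff −$25k → loss $25k.
$474k: truthful payoff $0k, deviation payoff −$46k → loss $46k.
Total loss = $25k + $46k = $71k.
Because the price is fixed by the runner-up's bid, deviating from your value can only change a good outcome into a bad one — never the reverse.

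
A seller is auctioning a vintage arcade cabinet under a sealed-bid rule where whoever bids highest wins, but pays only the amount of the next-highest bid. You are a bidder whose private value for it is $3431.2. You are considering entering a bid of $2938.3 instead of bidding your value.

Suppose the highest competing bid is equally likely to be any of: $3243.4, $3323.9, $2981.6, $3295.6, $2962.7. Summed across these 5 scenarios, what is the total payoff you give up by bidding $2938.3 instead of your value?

The deviation costs you only when the competing bid falls strictly between $2938.3 and $3431.2; elsewhere both bids give the same outcome.
$3243.4: truthful payoff $187.8, deviation payoff $0 → loss $187.8.
$3323.9: truthful payoff $107.3, deviation payoff $0 → loss $107.3.
$2981.6: truthful payoff $449.6, deviation payoff $0 → loss $449.6.
$3295.6: truthful payoff $135.6, deviation payoff $0 → loss $135.6.
$2962.7: truthful payoff $468.5, deviation payoff $0 → loss $468.5.
Total loss = $187.8 + $107.3 + $449.6 + $135.6 + $468.5 = $1348.8.
Truthful bidding weakly dominates here: raising your bid can only win items priced above your value, and lowering it can only forfeit items priced below.

$1348.8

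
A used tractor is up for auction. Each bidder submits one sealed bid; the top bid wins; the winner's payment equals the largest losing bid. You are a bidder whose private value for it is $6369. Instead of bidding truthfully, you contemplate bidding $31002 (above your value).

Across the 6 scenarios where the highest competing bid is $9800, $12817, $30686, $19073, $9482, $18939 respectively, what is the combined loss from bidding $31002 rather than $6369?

$62583

The deviation costs you only when the competing bid falls strictly between $6369 and $31002; elsewhere both bids give the same outcome.
$9800: truthful payoff $0, deviation payoff −$3431 → loss $3431.
$12817: truthful payoff $0, deviation payoff −$6448 → loss $6448.
$30686: truthful payoff $0, deviation payoff −$24317 → loss $24317.
$19073: truthful payoff $0, deviation payoff −$12704 → loss $12704.
$9482: truthful payoff $0, deviation payoff −$3113 → loss $3113.
$18939: truthful payoff $0, deviation payoff −$12570 → loss $12570.
Total loss = $3431 + $6448 + $24317 + $12704 + $3113 + $12570 = $62583.
Truthful bidding weakly dominates here: raising your bid can only win items priced above your value, and lowering it can only forfeit items priced below.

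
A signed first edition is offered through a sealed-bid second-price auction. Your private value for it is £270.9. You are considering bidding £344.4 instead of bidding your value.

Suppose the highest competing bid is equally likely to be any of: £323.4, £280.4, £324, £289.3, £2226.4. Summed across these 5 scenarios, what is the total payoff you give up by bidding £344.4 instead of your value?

£133.5

The deviation costs you only when the competing bid falls strictly between £270.9 and £344.4; elsewhere both bids give the same outcome.
£323.4: truthful payoff £0, deviation payoff −£52.5 → loss £52.5.
£280.4: truthful payoff £0, deviation payoff −£9.5 → loss £9.5.
£324: truthful payoff £0, deviation payoff −£53.1 → loss £53.1.
£289.3: truthful payoff £0, deviation payoff −£18.4 → loss £18.4.
£2226.4: outcomes coincide → loss £0.
Total loss = £52.5 + £9.5 + £53.1 + £18.4 = £133.5.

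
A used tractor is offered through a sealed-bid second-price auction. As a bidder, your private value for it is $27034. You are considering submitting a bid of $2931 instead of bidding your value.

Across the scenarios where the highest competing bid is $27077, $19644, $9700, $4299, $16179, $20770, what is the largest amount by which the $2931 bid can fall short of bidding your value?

$27077: same outcome either way → loss $0.
$19644: truthful gives $7390, deviation gives $0 → loss $7390.
$9700: truthful gives $17334, deviation gives $0 → loss $17334.
$4299: truthful gives $22735, deviation gives $0 → loss $22735.
$16179: truthful gives $10855, deviation gives $0 → loss $10855.
$20770: truthful gives $6264, deviation gives $0 → loss $6264.
Maximum loss: $22735.

$22735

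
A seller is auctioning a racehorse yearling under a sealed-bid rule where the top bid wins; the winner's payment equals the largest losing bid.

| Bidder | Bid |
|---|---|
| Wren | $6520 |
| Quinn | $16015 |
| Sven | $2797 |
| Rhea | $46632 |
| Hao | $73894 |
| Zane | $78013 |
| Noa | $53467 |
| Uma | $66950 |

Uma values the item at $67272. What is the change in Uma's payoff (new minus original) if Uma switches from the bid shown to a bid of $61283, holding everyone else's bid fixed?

$0

The highest bid among the other bidders is $78013; Uma's bid doesn't change that.
Original bid $66950: Uma is not highest (top rival bid is $78013); payoff $0.
Alternative bid $61283: Uma is not highest (top rival bid is $78013); payoff $0.
Change in payoff = $0 − ($0) = $0.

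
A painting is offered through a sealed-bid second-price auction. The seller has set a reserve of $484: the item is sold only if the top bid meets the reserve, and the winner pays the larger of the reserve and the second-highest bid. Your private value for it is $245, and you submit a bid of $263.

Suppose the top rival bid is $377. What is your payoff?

$0

Your bid $263 is below the highest competing bid $377, so you lose. Payoff $0.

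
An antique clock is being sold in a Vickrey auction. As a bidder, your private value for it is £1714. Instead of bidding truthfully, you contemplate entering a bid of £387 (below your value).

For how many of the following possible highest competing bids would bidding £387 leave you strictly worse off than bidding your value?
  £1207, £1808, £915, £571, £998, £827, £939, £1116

7

The deviation hurts exactly when the highest competing bid lies strictly between £387 and £1714 — underbidding then forfeits a profitable win.
£1207: inside the interval → strictly worse (loss £507).
£1808: above both → same outcome either way.
£915: inside the interval → strictly worse (loss £799).
£571: inside the interval → strictly worse (loss £1143).
£998: inside the interval → strictly worse (loss £716).
£827: inside the interval → strictly worse (loss £887).
£939: inside the interval → strictly worse (loss £775).
£1116: inside the interval → strictly worse (loss £598).
Count: 7.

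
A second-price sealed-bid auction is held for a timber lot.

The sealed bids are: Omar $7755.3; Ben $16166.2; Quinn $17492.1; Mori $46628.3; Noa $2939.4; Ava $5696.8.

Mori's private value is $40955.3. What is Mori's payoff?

$23463.2

Highest bid: Mori at $46628.3, so Mori wins.
Second-highest bid: Quinn at $17492.1 — that is the price the winner pays.
Mori's payoff = value − price = $40955.3 − $17492.1 = $23463.2.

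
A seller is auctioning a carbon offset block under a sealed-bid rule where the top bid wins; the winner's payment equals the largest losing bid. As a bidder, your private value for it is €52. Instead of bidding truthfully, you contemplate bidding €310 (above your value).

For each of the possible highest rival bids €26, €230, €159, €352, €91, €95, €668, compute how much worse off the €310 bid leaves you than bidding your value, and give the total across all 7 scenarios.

€367

The deviation costs you only when the competing bid falls strictly between €52 and €310; elsewhere both bids give the same outcome.
€26: outcomes coincide → loss €0.
€230: truthful payoff €0, deviation payoff −€178 → loss €178.
€159: truthful payoff €0, deviation payoff −€107 → loss €107.
€352: outcomes coincide → loss €0.
€91: truthful payoff €0, deviation payoff −€39 → loss €39.
€95: truthful payoff €0, deviation payoff −€43 → loss €43.
€668: outcomes coincide → loss €0.
Total loss = €178 + €107 + €39 + €43 = €367.
Truthful bidding weakly dominates here: raising your bid can only win items priced above your value, and lowering it can only forfeit items priced below.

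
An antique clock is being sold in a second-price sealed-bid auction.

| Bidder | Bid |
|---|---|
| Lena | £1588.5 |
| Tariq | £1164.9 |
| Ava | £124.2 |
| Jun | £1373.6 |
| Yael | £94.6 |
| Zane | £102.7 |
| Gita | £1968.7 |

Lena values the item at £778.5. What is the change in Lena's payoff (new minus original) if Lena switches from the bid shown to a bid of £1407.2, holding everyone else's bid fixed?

£0

The highest bid among the other bidders is £1968.7; Lena's bid doesn't change that.
Original bid £1588.5: Lena is not highest (top rival bid is £1968.7); payoff £0.
Alternative bid £1407.2: Lena is not highest (top rival bid is £1968.7); payoff £0.
Change in payoff = £0 − (£0) = £0.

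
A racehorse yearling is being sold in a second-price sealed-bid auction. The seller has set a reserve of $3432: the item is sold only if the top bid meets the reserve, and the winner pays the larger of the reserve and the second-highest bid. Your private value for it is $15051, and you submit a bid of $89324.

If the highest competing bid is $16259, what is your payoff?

−$1208

Your bid $89324 is the highest and exceeds the reserve.
Price = max(second-highest bid, reserve) = max($16259, $3432) = $16259.
Payoff = $15051 − $16259 = −$1208.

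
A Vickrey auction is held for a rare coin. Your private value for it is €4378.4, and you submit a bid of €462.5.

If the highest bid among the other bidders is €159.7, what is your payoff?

€4218.7

Your bid €462.5 exceeds the highest competing bid €159.7, so you win.
In a second-price auction the winner pays the second-highest bid, €159.7.
Payoff = value − price = €4378.4 − €159.7 = €4218.7.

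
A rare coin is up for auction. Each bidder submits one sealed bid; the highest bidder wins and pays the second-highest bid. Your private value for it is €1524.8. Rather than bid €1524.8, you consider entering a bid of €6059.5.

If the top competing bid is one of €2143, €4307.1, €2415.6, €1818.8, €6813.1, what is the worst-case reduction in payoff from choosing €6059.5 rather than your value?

€2143: truthful gives €0, deviation gives −€618.2 → loss €618.2.
€4307.1: truthful gives €0, deviation gives −€2782.3 → loss €2782.3.
€2415.6: truthful gives €0, deviation gives −€890.8 → loss €890.8.
€1818.8: truthful gives €0, deviation gives −€294 → loss €294.
€6813.1: same outcome either way → loss €0.
Maximum loss: €2782.3.

€2782.3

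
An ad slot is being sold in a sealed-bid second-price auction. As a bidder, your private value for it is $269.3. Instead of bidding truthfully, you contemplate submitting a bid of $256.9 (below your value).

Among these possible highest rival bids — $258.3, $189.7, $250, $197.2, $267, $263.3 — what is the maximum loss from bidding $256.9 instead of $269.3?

$258.3: truthful gives $11, deviation gives $0 → loss $11.
$189.7: same outcome either way → loss $0.
$250: same outcome either way → loss $0.
$197.2: same outcome either way → loss $0.
$267: truthful gives $2.3, deviation gives $0 → loss $2.3.
$263.3: truthful gives $6, deviation gives $0 → loss $6.
Maximum loss: $11.

$11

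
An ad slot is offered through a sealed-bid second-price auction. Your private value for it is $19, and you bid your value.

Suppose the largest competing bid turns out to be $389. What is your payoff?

Your bid $19 is below the highest competing bid $389, so you lose.
A losing bidder pays nothing and receives nothing: payoff = $0.

$0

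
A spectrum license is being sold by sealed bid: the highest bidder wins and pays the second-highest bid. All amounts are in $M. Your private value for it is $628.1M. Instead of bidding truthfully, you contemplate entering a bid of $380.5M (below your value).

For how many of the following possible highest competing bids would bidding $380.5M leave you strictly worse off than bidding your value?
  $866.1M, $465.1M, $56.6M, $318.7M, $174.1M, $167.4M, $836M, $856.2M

1

The deviation hurts exactly when the highest competing bid lies strictly between $380.5M and $628.1M — underbidding then forfeits a profitable win.
$866.1M: above both → same outcome either way.
$465.1M: inside the interval → strictly worse (loss $163M).
$56.6M: below both → same outcome either way.
$318.7M: below both → same outcome either way.
$174.1M: below both → same outcome either way.
$167.4M: below both → same outcome either way.
$836M: above both → same outcome either way.
$856.2M: above both → same outcome either way.
Count: 1.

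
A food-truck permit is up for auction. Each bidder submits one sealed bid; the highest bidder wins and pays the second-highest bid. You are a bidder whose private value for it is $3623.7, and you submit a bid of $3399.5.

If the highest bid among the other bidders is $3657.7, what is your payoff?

Your bid $3399.5 is below the highest competing bid $3657.7, so you lose.
A losing bidder pays nothing and receives nothing: payoff = $0.

$0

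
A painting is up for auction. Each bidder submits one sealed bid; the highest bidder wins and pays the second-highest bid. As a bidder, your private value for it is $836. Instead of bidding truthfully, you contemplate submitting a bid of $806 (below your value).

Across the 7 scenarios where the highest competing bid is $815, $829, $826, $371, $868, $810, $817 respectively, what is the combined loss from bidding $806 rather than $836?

The deviation costs you only when the competing bid falls strictly between $806 and $836; elsewhere both bids give the same outcome.
$815: truthful payoff $21, deviation payoff $0 → loss $21.
$829: truthful payoff $7, deviation payoff $0 → loss $7.
$826: truthful payoff $10, deviation payoff $0 → loss $10.
$371: outcomes coincide → loss $0.
$868: outcomes coincide → loss $0.
$810: truthful payoff $26, deviation payoff $0 → loss $26.
$817: truthful payoff $19, deviation payoff $0 → loss $19.
Total loss = $21 + $7 + $10 + $26 + $19 = $83.
Because the price is fixed by the runner-up's bid, deviating from your value can only change a good outcome into a bad one — never the reverse.

$83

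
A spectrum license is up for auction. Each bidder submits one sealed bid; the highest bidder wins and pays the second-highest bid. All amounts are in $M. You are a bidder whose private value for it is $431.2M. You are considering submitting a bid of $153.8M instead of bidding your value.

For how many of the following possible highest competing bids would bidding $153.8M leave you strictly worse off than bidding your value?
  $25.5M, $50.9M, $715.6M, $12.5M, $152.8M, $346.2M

The deviation hurts exactly when the highest competing bid lies strictly between $153.8M and $431.2M — underbidding then forfeits a profitable win.
$25.5M: below both → same outcome either way.
$50.9M: below both → same outcome either way.
$715.6M: above both → same outcome either way.
$12.5M: below both → same outcome either way.
$152.8M: below both → same outcome either way.
$346.2M: inside the interval → strictly worse (loss $85M).
Count: 1.

1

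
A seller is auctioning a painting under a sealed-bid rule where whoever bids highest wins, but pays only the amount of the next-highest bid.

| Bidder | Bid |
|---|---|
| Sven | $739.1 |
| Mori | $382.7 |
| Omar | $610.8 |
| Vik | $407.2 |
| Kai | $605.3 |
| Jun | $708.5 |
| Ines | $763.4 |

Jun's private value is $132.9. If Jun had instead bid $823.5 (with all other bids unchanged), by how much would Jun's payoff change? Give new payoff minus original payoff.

The highest bid among the other bidders is $763.4; Jun's bid doesn't change that.
Original bid $708.5: Jun is not highest (top rival bid is $763.4); payoff $0.
Alternative bid $823.5: Jun is highest, pays the top rival bid $763.4; payoff $132.9 − $763.4 = −$630.5.
Change in payoff = −$630.5 − ($0) = −$630.5.

−$630.5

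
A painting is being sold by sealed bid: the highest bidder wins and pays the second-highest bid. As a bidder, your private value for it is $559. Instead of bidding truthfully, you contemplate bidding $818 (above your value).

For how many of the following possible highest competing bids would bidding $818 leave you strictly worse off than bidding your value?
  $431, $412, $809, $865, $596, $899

The deviation hurts exactly when the highest competing bid lies strictly between $559 and $818 — overbidding then wins at a price above your value.
$431: below both → same outcome either way.
$412: below both → same outcome either way.
$809: inside the interval → strictly worse (loss $250).
$865: above both → same outcome either way.
$596: inside the interval → strictly worse (loss $37).
$899: above both → same outcome either way.
Count: 2.

2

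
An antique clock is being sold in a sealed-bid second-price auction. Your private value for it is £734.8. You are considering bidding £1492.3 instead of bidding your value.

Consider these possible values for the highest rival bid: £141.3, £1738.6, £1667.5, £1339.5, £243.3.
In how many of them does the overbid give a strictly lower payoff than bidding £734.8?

The deviation hurts exactly when the highest competing bid lies strictly between £734.8 and £1492.3 — overbidding then wins at a price above your value.
£141.3: below both → same outcome either way.
£1738.6: above both → same outcome either way.
£1667.5: above both → same outcome either way.
£1339.5: inside the interval → strictly worse (loss £604.7).
£243.3: below both → same outcome either way.
Count: 1.

1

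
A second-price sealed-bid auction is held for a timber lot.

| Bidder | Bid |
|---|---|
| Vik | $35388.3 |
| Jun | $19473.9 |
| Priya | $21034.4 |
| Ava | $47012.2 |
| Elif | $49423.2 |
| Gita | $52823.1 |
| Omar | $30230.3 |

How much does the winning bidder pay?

$49423.2

Highest bid: Gita at $52823.1, so Gita wins.
Second-highest bid: Elif at $49423.2 — that is the price the winner pays.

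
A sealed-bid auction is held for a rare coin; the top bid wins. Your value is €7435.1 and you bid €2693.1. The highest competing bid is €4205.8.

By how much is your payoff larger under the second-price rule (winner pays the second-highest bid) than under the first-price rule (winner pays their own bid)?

€0

Your bid €2693.1 is below €4205.8, so you lose under either rule.
Payoff is €0 in both cases; difference = €0.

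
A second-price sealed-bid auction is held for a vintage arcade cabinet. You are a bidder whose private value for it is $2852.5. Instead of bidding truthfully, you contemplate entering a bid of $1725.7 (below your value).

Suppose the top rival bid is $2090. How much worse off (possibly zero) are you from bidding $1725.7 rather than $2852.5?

$762.5

Bidding your value $2852.5: you win (since $2852.5 > $2090) and pay $2090. Payoff $762.5.
Bidding $1725.7: you lose. Payoff $0.
The competing bid $2090 lies between your shaded bid and your value, so underbidding forfeits an item you could have won at a profitable price.
Loss from deviating = $762.5 − ($0) = $762.5.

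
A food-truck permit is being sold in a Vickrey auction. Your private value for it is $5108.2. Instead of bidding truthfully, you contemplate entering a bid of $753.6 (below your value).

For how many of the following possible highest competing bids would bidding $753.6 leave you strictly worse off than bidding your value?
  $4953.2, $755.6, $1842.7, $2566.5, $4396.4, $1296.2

The deviation hurts exactly when the highest competing bid lies strictly between $753.6 and $5108.2 — underbidding then forfeits a profitable win.
$4953.2: inside the interval → strictly worse (loss $155).
$755.6: inside the interval → strictly worse (loss $4352.6).
$1842.7: inside the interval → strictly worse (loss $3265.5).
$2566.5: inside the interval → strictly worse (loss $2541.7).
$4396.4: inside the interval → strictly worse (loss $711.8).
$1296.2: inside the interval → strictly worse (loss $3812).
Count: 6.

6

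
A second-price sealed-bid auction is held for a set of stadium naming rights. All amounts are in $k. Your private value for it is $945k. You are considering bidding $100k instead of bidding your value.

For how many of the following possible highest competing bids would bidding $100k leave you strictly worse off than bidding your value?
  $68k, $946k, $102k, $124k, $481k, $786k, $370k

5

The deviation hurts exactly when the highest competing bid lies strictly between $100k and $945k — underbidding then forfeits a profitable win.
$68k: below both → same outcome either way.
$946k: above both → same outcome either way.
$102k: inside the interval → strictly worse (loss $843k).
$124k: inside the interval → strictly worse (loss $821k).
$481k: inside the interval → strictly worse (loss $464k).
$786k: inside the interval → strictly worse (loss $159k).
$370k: inside the interval → strictly worse (loss $575k).
Count: 5.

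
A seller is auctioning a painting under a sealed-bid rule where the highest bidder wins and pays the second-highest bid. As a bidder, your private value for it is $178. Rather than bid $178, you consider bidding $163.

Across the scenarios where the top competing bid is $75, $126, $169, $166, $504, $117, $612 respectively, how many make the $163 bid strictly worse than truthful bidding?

2

The deviation hurts exactly when the highest competing bid lies strictly between $163 and $178 — underbidding then forfeits a profitable win.
$75: below both → same outcome either way.
$126: below both → same outcome either way.
$169: inside the interval → strictly worse (loss $9).
$166: inside the interval → strictly worse (loss $12).
$504: above both → same outcome either way.
$117: below both → same outcome either way.
$612: above both → same outcome either way.
Count: 2.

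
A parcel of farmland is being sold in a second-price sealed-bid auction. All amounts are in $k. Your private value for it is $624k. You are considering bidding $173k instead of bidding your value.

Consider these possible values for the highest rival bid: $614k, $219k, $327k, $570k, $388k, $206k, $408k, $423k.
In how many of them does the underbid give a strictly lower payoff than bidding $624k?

8

The deviation hurts exactly when the highest competing bid lies strictly between $173k and $624k — underbidding then forfeits a profitable win.
$614k: inside the interval → strictly worse (loss $10k).
$219k: inside the interval → strictly worse (loss $405k).
$327k: inside the interval → strictly worse (loss $297k).
$570k: inside the interval → strictly worse (loss $54k).
$388k: inside the interval → strictly worse (loss $236k).
$206k: inside the interval → strictly worse (loss $418k).
$408k: inside the interval → strictly worse (loss $216k).
$423k: inside the interval → strictly worse (loss $201k).
Count: 8.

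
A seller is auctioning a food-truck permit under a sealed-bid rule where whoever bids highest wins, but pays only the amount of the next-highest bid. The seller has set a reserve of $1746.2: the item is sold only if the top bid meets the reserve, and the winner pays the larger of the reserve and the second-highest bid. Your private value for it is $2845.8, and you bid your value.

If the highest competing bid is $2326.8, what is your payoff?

Your bid $2845.8 is the highest and exceeds the reserve.
Price = max(second-highest bid, reserve) = max($2326.8, $1746.2) = $2326.8.
Payoff = $2845.8 − $2326.8 = $519.

$519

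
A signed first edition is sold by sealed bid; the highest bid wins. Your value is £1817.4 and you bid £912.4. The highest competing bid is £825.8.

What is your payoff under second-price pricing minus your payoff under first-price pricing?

You have the highest bid, so you win under either rule.
Second-price: pay £825.8 → payoff £991.6.
First-price: pay your own bid £912.4 → payoff £905.
Difference = £991.6 − (£905) = £86.6.

£86.6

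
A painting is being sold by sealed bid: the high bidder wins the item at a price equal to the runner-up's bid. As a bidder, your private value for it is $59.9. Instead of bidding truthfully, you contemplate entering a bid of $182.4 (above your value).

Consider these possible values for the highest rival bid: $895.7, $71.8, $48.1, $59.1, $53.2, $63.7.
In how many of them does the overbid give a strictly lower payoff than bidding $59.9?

2

The deviation hurts exactly when the highest competing bid lies strictly between $59.9 and $182.4 — overbidding then wins at a price above your value.
$895.7: above both → same outcome either way.
$71.8: inside the interval → strictly worse (loss $11.9).
$48.1: below both → same outcome either way.
$59.1: below both → same outcome either way.
$53.2: below both → same outcome either way.
$63.7: inside the interval → strictly worse (loss $3.8).
Count: 2.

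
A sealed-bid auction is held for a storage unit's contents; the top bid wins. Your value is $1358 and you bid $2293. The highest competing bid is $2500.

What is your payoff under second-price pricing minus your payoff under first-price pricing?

Your bid $2293 is below $2500, so you lose under either rule.
Payoff is $0 in both cases; difference = $0.

$0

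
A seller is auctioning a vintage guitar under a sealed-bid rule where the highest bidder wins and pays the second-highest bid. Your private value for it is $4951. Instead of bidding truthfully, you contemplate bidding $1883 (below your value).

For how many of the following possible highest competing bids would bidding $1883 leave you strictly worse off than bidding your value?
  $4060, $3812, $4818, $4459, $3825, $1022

5

The deviation hurts exactly when the highest competing bid lies strictly between $1883 and $4951 — underbidding then forfeits a profitable win.
$4060: inside the interval → strictly worse (loss $891).
$3812: inside the interval → strictly worse (loss $1139).
$4818: inside the interval → strictly worse (loss $133).
$4459: inside the interval → strictly worse (loss $492).
$3825: inside the interval → strictly worse (loss $1126).
$1022: below both → same outcome either way.
Count: 5.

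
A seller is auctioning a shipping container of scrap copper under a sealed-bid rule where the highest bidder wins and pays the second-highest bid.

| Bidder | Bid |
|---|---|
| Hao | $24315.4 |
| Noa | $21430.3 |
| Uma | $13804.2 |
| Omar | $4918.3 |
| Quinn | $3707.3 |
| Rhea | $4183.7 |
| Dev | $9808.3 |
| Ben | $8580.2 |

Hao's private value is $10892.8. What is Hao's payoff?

−$10537.5

Highest bid: Hao at $24315.4, so Hao wins.
Second-highest bid: Noa at $21430.3 — that is the price the winner pays.
Hao's payoff = value − price = $10892.8 − $21430.3 = −$10537.5.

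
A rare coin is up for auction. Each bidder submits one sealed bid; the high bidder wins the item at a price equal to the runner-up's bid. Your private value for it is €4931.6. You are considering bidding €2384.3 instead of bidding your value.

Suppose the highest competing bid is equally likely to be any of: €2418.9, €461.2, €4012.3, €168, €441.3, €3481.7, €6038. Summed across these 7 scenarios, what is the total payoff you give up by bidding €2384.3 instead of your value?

€4881.9

The deviation costs you only when the competing bid falls strictly between €2384.3 and €4931.6; elsewhere both bids give the same outcome.
€2418.9: truthful payoff €2512.7, deviation payoff €0 → loss €2512.7.
€461.2: outcomes coincide → loss €0.
€4012.3: truthful payoff €919.3, deviation payoff €0 → loss €919.3.
€168: outcomes coincide → loss €0.
€441.3: outcomes coincide → loss €0.
€3481.7: truthful payoff €1449.9, deviation payoff €0 → loss €1449.9.
€6038: outcomes coincide → loss €0.
Total loss = €2512.7 + €919.3 + €1449.9 = €4881.9.
In a second-price auction your bid sets only whether you win, not what you pay, so bidding your true value is weakly dominant.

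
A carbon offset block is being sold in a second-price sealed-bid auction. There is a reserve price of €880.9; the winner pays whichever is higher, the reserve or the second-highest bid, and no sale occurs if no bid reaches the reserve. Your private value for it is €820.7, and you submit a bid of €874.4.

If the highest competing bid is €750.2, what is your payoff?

€0

Your bid €874.4 is the highest bid but falls below the reserve €880.9, so the item goes unsold. Payoff €0.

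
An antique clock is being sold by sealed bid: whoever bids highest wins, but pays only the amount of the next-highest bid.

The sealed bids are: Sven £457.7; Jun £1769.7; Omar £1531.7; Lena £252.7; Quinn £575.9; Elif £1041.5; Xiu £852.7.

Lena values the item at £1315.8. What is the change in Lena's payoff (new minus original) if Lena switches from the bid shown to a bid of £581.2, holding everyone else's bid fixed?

£0

The highest bid among the other bidders is £1769.7; Lena's bid doesn't change that.
Original bid £252.7: Lena is not highest (top rival bid is £1769.7); payoff £0.
Alternative bid £581.2: Lena is not highest (top rival bid is £1769.7); payoff £0.
Change in payoff = £0 − (£0) = £0.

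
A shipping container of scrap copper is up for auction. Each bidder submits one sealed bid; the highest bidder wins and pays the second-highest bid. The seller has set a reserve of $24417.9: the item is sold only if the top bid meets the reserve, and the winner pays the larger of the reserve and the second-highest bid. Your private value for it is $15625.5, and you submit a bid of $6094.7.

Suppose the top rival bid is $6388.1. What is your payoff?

Your bid $6094.7 is below the highest competing bid $6388.1, so you lose. Payoff $0.

$0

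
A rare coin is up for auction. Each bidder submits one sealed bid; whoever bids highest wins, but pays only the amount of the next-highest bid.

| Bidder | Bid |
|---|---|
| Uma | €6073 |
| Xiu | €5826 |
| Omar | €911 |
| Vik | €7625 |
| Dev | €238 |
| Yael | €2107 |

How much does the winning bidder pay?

Highest bid: Vik at €7625, so Vik wins.
Second-highest bid: Uma at €6073 — that is the price the winner pays.

€6073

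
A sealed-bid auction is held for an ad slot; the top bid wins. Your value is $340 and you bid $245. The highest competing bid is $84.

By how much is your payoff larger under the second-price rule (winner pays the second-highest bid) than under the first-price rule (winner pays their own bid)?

$161

You have the highest bid, so you win under either rule.
Second-price: pay $84 → payoff $256.
First-price: pay your own bid $245 → payoff $95.
Difference = $256 − ($95) = $161.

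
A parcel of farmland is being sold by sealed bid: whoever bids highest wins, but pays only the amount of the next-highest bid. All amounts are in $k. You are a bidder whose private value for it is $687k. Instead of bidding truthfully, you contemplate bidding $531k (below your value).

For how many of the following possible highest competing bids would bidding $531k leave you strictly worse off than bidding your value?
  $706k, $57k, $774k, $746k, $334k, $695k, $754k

The deviation hurts exactly when the highest competing bid lies strictly between $531k and $687k — underbidding then forfeits a profitable win.
$706k: above both → same outcome either way.
$57k: below both → same outcome either way.
$774k: above both → same outcome either way.
$746k: above both → same outcome either way.
$334k: below both → same outcome either way.
$695k: above both → same outcome either way.
$754k: above both → same outcome either way.
Count: 0.

0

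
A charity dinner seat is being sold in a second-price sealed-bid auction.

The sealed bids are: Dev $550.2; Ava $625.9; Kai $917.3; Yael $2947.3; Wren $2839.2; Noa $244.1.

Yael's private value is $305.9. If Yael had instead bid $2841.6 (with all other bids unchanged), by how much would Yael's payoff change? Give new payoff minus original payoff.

$0

The highest bid among the other bidders is $2839.2; Yael's bid doesn't change that.
Original bid $2947.3: Yael is highest, pays the top rival bid $2839.2; payoff $305.9 − $2839.2 = −$2533.3.
Alternative bid $2841.6: Yael is highest, pays the top rival bid $2839.2; payoff $305.9 − $2839.2 = −$2533.3.
Change in payoff = −$2533.3 − (−$2533.3) = $0.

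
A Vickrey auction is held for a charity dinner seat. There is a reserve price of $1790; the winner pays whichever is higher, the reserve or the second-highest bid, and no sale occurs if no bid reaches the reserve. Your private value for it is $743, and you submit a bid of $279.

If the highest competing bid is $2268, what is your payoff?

Your bid $279 is below the highest competing bid $2268, so you lose. Payoff $0.

$0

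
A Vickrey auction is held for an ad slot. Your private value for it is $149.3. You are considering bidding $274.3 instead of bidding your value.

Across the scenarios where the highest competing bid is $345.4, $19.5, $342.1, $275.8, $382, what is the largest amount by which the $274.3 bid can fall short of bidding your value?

$0

$345.4: same outcome either way → loss $0.
$19.5: same outcome either way → loss $0.
$342.1: same outcome either way → loss $0.
$275.8: same outcome either way → loss $0.
$382: same outcome either way → loss $0.
Maximum loss: $0.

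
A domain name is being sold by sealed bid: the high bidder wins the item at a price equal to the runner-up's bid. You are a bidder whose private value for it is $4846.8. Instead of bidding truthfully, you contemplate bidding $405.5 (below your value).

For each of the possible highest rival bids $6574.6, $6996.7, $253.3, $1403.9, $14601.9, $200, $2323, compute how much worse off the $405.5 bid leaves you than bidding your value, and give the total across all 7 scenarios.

$5966.7

The deviation costs you only when the competing bid falls strictly between $405.5 and $4846.8; elsewhere both bids give the same outcome.
$6574.6: outcomes coincide → loss $0.
$6996.7: outcomes coincide → loss $0.
$253.3: outcomes coincide → loss $0.
$1403.9: truthful payoff $3442.9, deviation payoff $0 → loss $3442.9.
$14601.9: outcomes coincide → loss $0.
$200: outcomes coincide → loss $0.
$2323: truthful payoff $2523.8, deviation payoff $0 → loss $2523.8.
Total loss = $3442.9 + $2523.8 = $5966.7.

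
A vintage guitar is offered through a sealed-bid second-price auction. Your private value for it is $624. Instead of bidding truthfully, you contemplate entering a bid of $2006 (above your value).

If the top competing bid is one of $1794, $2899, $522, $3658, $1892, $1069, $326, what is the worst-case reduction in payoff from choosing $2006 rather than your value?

$1268

$1794: truthful gives $0, deviation gives −$1170 → loss $1170.
$2899: same outcome either way → loss $0.
$522: same outcome either way → loss $0.
$3658: same outcome either way → loss $0.
$1892: truthful gives $0, deviation gives −$1268 → loss $1268.
$1069: truthful gives $0, deviation gives −$445 → loss $445.
$326: same outcome either way → loss $0.
Maximum loss: $1268.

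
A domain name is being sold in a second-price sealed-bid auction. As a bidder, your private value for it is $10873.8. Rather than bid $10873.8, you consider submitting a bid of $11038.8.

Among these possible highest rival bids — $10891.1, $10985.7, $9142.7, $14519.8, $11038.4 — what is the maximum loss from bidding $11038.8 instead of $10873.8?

$164.6

$10891.1: truthful gives $0, deviation gives −$17.3 → loss $17.3.
$10985.7: truthful gives $0, deviation gives −$111.9 → loss $111.9.
$9142.7: same outcome either way → loss $0.
$14519.8: same outcome either way → loss $0.
$11038.4: truthful gives $0, deviation gives −$164.6 → loss $164.6.
Maximum loss: $164.6.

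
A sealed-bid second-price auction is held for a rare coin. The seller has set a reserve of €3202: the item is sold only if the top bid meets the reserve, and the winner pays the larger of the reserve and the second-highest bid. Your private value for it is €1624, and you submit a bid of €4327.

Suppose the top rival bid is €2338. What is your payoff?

−€1578

Your bid €4327 is the highest and exceeds the reserve.
Price = max(second-highest bid, reserve) = max(€2338, €3202) = €3202.
Payoff = €1624 − €3202 = −€1578.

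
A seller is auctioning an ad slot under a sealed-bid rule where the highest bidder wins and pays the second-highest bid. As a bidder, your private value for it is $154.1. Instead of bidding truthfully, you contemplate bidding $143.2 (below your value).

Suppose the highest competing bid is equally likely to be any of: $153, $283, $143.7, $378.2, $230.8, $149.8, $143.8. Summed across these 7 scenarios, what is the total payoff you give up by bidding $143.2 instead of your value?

The deviation costs you only when the competing bid falls strictly between $143.2 and $154.1; elsewhere both bids give the same outcome.
$153: truthful payoff $1.1, deviation payoff $0 → loss $1.1.
$283: outcomes coincide → loss $0.
$143.7: truthful payoff $10.4, deviation payoff $0 → loss $10.4.
$378.2: outcomes coincide → loss $0.
$230.8: outcomes coincide → loss $0.
$149.8: truthful payoff $4.3, deviation payoff $0 → loss $4.3.
$143.8: truthful payoff $10.3, deviation payoff $0 → loss $10.3.
Total loss = $1.1 + $10.4 + $4.3 + $10.3 = $26.1.

$26.1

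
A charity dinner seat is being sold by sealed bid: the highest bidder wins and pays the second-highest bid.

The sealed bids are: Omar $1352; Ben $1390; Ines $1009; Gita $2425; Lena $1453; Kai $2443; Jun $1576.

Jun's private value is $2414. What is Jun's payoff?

Highest bid: Kai at $2443, so Kai wins.
Second-highest bid: Gita at $2425 — that is the price the winner pays.
Jun did not win, so Jun pays nothing and receives nothing: payoff $0.

$0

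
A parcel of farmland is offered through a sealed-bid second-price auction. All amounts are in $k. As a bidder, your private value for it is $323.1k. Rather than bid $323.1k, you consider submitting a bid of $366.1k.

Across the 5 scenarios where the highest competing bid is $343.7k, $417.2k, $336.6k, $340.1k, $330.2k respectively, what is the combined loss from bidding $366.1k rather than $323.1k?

$58.2k

The deviation costs you only when the competing bid falls strictly between $323.1k and $366.1k; elsewhere both bids give the same outcome.
$343.7k: truthful payoff $0k, deviation payoff −$20.6k → loss $20.6k.
$417.2k: outcomes coincide → loss $0k.
$336.6k: truthful payoff $0k, deviation payoff −$13.5k → loss $13.5k.
$340.1k: truthful payoff $0k, deviation payoff −$17k → loss $17k.
$330.2k: truthful payoff $0k, deviation payoff −$7.1k → loss $7.1k.
Total loss = $20.6k + $13.5k + $17k + $7.1k = $58.2k.
Because the price is fixed by the runner-up's bid, deviating from your value can only change a good outcome into a bad one — never the reverse.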